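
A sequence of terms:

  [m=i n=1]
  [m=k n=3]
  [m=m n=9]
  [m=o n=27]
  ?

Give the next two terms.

[m=q n=81], [m=s n=243]

M goes i, k, m, o → q → s (letters move forward 2 places in the alphabet).
N: 1, 3, 9, 27 → 81 → 243 (×3 each step).
So the next two terms are [m=q n=81] and [m=s n=243].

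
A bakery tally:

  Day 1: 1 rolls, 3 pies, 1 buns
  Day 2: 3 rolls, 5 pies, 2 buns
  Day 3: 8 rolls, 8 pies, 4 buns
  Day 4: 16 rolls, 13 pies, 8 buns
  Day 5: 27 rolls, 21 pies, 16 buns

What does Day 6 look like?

Rolls: differences are 2, 5, 8, … (increasing by 3 each time); 1, 3, 8, 16, 27 → 41.
Pies — each term is the sum of the two before it: 3, 5, 8, 13, 21 → 34.
Buns: ×2 each step; 1, 2, 4, 8, 16 → 32.
So the next row is 41 rolls, 34 pies, 32 buns.

41 rolls, 34 pies, 32 buns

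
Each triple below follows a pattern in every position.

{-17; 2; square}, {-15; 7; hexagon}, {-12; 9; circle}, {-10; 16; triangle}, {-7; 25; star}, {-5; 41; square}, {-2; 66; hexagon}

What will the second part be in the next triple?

Second part: 2, 7, 9, 16, 25, 41, 66 → 107 (each term is the sum of the two before it).

107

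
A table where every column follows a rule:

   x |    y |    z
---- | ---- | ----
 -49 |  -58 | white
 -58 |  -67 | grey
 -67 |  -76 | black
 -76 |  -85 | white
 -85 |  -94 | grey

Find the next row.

-94  -103  black

Column x: −9 each step; -49, -58, -67, -76, -85 → -94.
Column y goes -58, -67, -76, -85, -94 → -103 (always 9 less than the column x).
For the column z, repeats white → grey → black: white, grey, black, white, grey → black.
Combining the parts gives -94  -103  black.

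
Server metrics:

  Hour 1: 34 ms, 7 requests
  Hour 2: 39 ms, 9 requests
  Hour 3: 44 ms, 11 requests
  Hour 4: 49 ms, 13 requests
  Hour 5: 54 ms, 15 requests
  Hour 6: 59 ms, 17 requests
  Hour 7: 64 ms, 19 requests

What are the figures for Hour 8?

Ms: 34, 39, 44, 49, 54, 59, 64 → 69 (+5 each step).
Requests goes 7, 9, 11, 13, 15, 17, 19 → 21 (+2 each step).
Putting it together: 69 ms, 21 requests.

69 ms, 21 requests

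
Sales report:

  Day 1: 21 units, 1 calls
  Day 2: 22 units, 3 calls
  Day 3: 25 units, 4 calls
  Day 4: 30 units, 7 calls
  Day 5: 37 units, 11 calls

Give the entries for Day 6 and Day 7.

46 units, 18 calls; 57 units, 29 calls

Units: differences are 1, 3, 5, … (increasing by 2 each time); 21, 22, 25, 30, 37 → 46 → 57.
Calls: 1, 3, 4, 7, 11 → 18 → 29 (each term is the sum of the two before it).
Putting the parts together: 46 units, 18 calls and then 57 units, 29 calls.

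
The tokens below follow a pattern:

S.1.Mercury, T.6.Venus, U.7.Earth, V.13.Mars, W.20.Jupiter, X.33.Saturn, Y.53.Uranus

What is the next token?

Letter: letters move forward 1 place in the alphabet; S, T, U, V, W, X, Y → Z.
Second component goes 1, 6, 7, 13, 20, 33, 53 → 86 (each term is the sum of the two before it).
Planet — runs through the planets Mercury→Neptune: Mercury, Venus, Earth, Mars, Jupiter, Saturn, Uranus → Neptune.
So the next token is Z.86.Neptune.

Z.86.Neptune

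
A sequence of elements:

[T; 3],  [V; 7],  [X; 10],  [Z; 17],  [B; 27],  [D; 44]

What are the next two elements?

Letter: letters move forward 2 places in the alphabet, wrapping Z→A; T, V, X, Z, B, D → F → H.
Second component goes 3, 7, 10, 17, 27, 44 → 71 → 115 (each term is the sum of the two before it).
So the next two elements are [F; 71] and [H; 115].

[F; 71], [H; 115]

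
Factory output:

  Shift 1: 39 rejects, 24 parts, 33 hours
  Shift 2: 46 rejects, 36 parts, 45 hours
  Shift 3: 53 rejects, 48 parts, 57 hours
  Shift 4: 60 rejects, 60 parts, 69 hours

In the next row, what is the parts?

72

Parts: +12 each step, so 24, 36, 48, 60 → 72.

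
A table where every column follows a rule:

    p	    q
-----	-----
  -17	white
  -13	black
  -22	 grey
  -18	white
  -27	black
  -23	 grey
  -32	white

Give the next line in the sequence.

-28  black

Column p — alternating steps +4, −9, +4, −9, …: -17, -13, -22, -18, -27, -23, -32 → -28.
Column q: white, black, grey, white, black, grey, white → black (repeats white → black → grey).
Combining the parts gives -28  black.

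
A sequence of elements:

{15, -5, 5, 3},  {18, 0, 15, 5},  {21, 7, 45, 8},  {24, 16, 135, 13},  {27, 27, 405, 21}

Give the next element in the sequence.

First entry: 15, 18, 21, 24, 27 → 30 (+3 each step).
Second entry: differences are 5, 7, 9, … (increasing by 2 each time), so -5, 0, 7, 16, 27 → 40.
Third entry goes 5, 15, 45, 135, 405 → 1215 (×3 each step).
Fourth entry — each term is the sum of the two before it: 3, 5, 8, 13, 21 → 34.
Putting it together: {30, 40, 1215, 34}.

{30, 40, 1215, 34}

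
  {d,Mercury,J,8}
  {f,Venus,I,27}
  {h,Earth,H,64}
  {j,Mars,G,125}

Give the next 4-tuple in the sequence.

{l,Jupiter,F,216}

First letter: letters move forward 2 places in the alphabet, so d, f, h, j → l.
For the planet, runs through the planets Mercury→Neptune: Mercury, Venus, Earth, Mars → Jupiter.
Second letter goes J, I, H, G → F (letters move back 1 place in the alphabet).
Fourth part goes 8, 27, 64, 125 → 216 (perfect cubes: 2³, 3³, 4³, …).
Combining the parts gives {l,Jupiter,F,216}.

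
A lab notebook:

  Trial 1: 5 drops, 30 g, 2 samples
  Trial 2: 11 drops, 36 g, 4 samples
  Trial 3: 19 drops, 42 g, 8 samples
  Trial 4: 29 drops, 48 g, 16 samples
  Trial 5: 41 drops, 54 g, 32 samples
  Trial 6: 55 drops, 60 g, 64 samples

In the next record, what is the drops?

71

Drops: differences are 6, 8, 10, … (increasing by 2 each time); 5, 11, 19, 29, 41, 55 → 71.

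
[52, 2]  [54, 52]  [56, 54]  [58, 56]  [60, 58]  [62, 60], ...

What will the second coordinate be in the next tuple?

62

First coordinate — +2 each step: 52, 54, 56, 58, 60, 62 → 64.
Second coordinate — always the previous value of the first coordinate: 2, 52, 54, 56, 58, 60 → 62.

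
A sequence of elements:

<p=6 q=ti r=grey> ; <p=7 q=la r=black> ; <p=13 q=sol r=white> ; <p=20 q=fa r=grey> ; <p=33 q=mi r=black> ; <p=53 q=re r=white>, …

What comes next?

P: 6, 7, 13, 20, 33, 53 → 86 (each term is the sum of the two before it).
Q: ti, la, sol, fa, mi, re → do (runs backward through the solfège scale do→ti).
R: grey, black, white, grey, black, white → grey (repeats grey → black → white).
Putting it together: <p=86 q=do r=grey>.

<p=86 q=do r=grey>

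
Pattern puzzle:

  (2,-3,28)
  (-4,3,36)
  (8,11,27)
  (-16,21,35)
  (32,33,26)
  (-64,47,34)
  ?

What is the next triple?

(128,63,25)

First component goes 2, -4, 8, -16, 32, -64 → 128 (×(-2) each step).
Second component goes -3, 3, 11, 21, 33, 47 → 63 (differences are 6, 8, 10, … (increasing by 2 each time)).
Third component: alternating steps +8, −9, +8, −9, …; 28, 36, 27, 35, 26, 34 → 25.
So the next triple is (128,63,25).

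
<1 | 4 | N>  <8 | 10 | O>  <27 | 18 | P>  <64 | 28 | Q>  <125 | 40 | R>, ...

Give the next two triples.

<216 | 54 | S>, <343 | 70 | T>

First part — perfect cubes: 1³, 2³, 3³, …: 1, 8, 27, 64, 125 → 216 → 343.
Second part: 4, 10, 18, 28, 40 → 54 → 70 (differences are 6, 8, 10, … (increasing by 2 each time)).
Letter: letters move forward 1 place in the alphabet, so N, O, P, Q, R → S → T.
So the next two triples are <216 | 54 | S> and <343 | 70 | T>.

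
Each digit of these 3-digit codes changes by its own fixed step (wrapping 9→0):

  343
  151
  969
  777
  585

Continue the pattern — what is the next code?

393

For the first digit, −2 each step, mod 10: 3, 1, 9, 7, 5 → 3.
Second digit: +1 each step, mod 10; 4, 5, 6, 7, 8 → 9.
Third digit: 3, 1, 9, 7, 5 → 3 (−2 each step, mod 10).
Putting it together: 393.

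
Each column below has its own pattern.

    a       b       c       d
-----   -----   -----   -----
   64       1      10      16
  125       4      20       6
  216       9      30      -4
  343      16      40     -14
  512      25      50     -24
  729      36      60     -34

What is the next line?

For the column a, perfect cubes: 4³, 5³, 6³, …: 64, 125, 216, 343, 512, 729 → 1000.
Column b — perfect squares: 1², 2², 3², …: 1, 4, 9, 16, 25, 36 → 49.
For the column c, +10 each step: 10, 20, 30, 40, 50, 60 → 70.
Column d — together with the column c always sums to 26: 16, 6, -4, -14, -24, -34 → -44.
So the next line is 1000  49  70  -44.

1000  49  70  -44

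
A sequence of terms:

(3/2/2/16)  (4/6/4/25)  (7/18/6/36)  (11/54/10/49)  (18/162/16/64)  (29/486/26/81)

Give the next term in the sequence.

(47/1458/42/100)

First component goes 3, 4, 7, 11, 18, 29 → 47 (each term is the sum of the two before it).
Second component: 2, 6, 18, 54, 162, 486 → 1458 (×3 each step).
Third component: each term is the sum of the two before it; 2, 4, 6, 10, 16, 26 → 42.
Fourth component goes 16, 25, 36, 49, 64, 81 → 100 (perfect squares: 4², 5², 6², …).
Putting it together: (47/1458/42/100).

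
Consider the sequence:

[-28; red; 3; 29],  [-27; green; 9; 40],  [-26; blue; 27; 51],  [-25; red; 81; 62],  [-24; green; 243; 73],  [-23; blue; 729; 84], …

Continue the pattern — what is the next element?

[-22; red; 2187; 95]

For the first part, +1 each step: -28, -27, -26, -25, -24, -23 → -22.
For the colour, repeats red → green → blue: red, green, blue, red, green, blue → red.
For the third part, ×3 each step: 3, 9, 27, 81, 243, 729 → 2187.
Fourth part — +11 each step: 29, 40, 51, 62, 73, 84 → 95.
Combining the parts gives [-22; red; 2187; 95].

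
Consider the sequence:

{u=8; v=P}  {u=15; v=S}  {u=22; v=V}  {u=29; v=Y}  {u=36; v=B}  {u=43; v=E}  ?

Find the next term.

{u=50; v=H}

U: +7 each step, so 8, 15, 22, 29, 36, 43 → 50.
V — letters move forward 3 places in the alphabet, wrapping Z→A: P, S, V, Y, B, E → H.
Combining the parts gives {u=50; v=H}.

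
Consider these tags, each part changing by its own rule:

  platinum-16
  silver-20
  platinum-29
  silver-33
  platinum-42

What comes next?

Metal — alternates platinum ↔ silver: platinum, silver, platinum, silver, platinum → silver.
Second component goes 16, 20, 29, 33, 42 → 46 (alternating steps +4, +9, +4, +9, …).
So the next tag is silver-46.

silver-46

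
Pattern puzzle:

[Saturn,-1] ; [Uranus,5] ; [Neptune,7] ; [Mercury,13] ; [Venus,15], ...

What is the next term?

Planet: runs through the planets Mercury→Neptune, so Saturn, Uranus, Neptune, Mercury, Venus → Earth.
For the second part, alternating steps +6, +2, +6, +2, …: -1, 5, 7, 13, 15 → 21.
Putting it together: [Earth,21].

[Earth,21]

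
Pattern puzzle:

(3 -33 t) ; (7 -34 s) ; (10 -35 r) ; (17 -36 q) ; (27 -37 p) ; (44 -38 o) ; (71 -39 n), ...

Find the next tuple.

(115 -40 m)

First value: each term is the sum of the two before it; 3, 7, 10, 17, 27, 44, 71 → 115.
Second value — −1 each step: -33, -34, -35, -36, -37, -38, -39 → -40.
Letter — letters move back 1 place in the alphabet: t, s, r, q, p, o, n → m.
So the next tuple is (115 -40 m).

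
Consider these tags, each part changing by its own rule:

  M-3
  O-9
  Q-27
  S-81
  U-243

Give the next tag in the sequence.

W-729

Letter: letters move forward 2 places in the alphabet; M, O, Q, S, U → W.
Second component goes 3, 9, 27, 81, 243 → 729 (×3 each step).
So the next tag is W-729.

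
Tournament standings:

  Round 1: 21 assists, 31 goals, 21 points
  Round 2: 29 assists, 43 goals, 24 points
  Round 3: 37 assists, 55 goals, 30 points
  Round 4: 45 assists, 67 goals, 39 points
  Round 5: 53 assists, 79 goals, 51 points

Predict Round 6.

Assists — +8 each step: 21, 29, 37, 45, 53 → 61.
Goals: 31, 43, 55, 67, 79 → 91 (+12 each step).
Points: differences are 3, 6, 9, … (increasing by 3 each time); 21, 24, 30, 39, 51 → 66.
So the next line is 61 assists, 91 goals, 66 points.

61 assists, 91 goals, 66 points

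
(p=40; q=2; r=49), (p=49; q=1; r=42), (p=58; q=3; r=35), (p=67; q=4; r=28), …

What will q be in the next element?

7

For the p, +9 each step: 40, 49, 58, 67 → 76.
Q — each term is the sum of the two before it: 2, 1, 3, 4 → 7.
R: −7 each step; 49, 42, 35, 28 → 21.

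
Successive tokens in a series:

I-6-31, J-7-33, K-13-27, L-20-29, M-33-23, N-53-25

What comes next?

O-86-19

For the letter, letters move forward 1 place in the alphabet: I, J, K, L, M, N → O.
Second component: each term is the sum of the two before it; 6, 7, 13, 20, 33, 53 → 86.
Third component goes 31, 33, 27, 29, 23, 25 → 19 (alternating steps +2, −6, +2, −6, …).
Putting it together: O-86-19.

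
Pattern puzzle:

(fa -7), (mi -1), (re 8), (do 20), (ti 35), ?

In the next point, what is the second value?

Second value — differences are 6, 9, 12, … (increasing by 3 each time): -7, -1, 8, 20, 35 → 53.

53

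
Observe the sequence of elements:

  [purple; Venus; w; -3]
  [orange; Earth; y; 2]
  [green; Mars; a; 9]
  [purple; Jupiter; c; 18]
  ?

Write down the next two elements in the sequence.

Colour: repeats purple → orange → green; purple, orange, green, purple → orange → green.
For the planet, runs through the planets Mercury→Neptune: Venus, Earth, Mars, Jupiter → Saturn → Uranus.
For the letter, letters move forward 2 places in the alphabet, wrapping Z→A: w, y, a, c → e → g.
For the fourth component, differences are 5, 7, 9, … (increasing by 2 each time): -3, 2, 9, 18 → 29 → 42.
So the next two elements are [orange; Saturn; e; 29] and [green; Uranus; g; 42].

[orange; Saturn; e; 29], [green; Uranus; g; 42]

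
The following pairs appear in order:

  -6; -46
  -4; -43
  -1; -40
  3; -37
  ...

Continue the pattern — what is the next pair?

8; -34

First component: differences are 2, 3, 4, … (increasing by 1 each time); -6, -4, -1, 3 → 8.
For the second component, +3 each step: -46, -43, -40, -37 → -34.
So the next pair is 8; -34.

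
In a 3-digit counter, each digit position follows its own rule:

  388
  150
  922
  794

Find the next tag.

566

First digit: −2 each step, mod 10; 3, 1, 9, 7 → 5.
Second digit — −3 each step, mod 10: 8, 5, 2, 9 → 6.
Third digit — +2 each step, mod 10: 8, 0, 2, 4 → 6.
Putting it together: 566.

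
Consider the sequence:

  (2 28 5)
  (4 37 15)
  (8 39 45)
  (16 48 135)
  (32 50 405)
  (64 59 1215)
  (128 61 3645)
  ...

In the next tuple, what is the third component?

10935

Third component — ×3 each step: 5, 15, 45, 135, 405, 1215, 3645 → 10935.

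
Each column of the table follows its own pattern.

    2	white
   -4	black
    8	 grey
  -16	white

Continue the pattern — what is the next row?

32  black

First component: ×(-2) each step, so 2, -4, 8, -16 → 32.
For the shade, repeats white → black → grey: white, black, grey, white → black.
So the next row is 32  black.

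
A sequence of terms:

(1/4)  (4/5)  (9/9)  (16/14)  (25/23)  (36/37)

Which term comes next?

First component: perfect squares: 1², 2², 3², …; 1, 4, 9, 16, 25, 36 → 49.
Second component — each term is the sum of the two before it: 4, 5, 9, 14, 23, 37 → 60.
Combining the parts gives (49/60).

(49/60)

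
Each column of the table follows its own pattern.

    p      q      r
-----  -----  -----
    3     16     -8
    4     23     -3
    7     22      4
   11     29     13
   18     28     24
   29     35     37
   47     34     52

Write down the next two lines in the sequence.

Column p — each term is the sum of the two before it: 3, 4, 7, 11, 18, 29, 47 → 76 → 123.
For the column q, alternating steps +7, −1, +7, −1, …: 16, 23, 22, 29, 28, 35, 34 → 41 → 40.
For the column r, differences are 5, 7, 9, … (increasing by 2 each time): -8, -3, 4, 13, 24, 37, 52 → 69 → 88.
So the next two lines are 76  41  69 and 123  40  88.

76  41  69; 123  40  88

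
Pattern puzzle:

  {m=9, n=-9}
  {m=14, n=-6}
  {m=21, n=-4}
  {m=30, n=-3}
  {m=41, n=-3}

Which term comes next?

M: differences are 5, 7, 9, … (increasing by 2 each time), so 9, 14, 21, 30, 41 → 54.
N: -9, -6, -4, -3, -3 → -4 (differences are 3, 2, 1, … (decreasing by 1 each time)).
So the next term is {m=54, n=-4}.

{m=54, n=-4}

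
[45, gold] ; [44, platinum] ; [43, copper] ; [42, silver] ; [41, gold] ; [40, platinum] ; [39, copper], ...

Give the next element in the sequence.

[38, silver]

For the first part, −1 each step: 45, 44, 43, 42, 41, 40, 39 → 38.
Metal — repeats gold → platinum → copper → silver: gold, platinum, copper, silver, gold, platinum, copper → silver.
Putting it together: [38, silver].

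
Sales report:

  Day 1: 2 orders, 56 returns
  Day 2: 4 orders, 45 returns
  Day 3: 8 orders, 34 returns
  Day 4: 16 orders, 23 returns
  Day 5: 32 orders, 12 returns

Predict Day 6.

64 orders, 1 returns

Orders: 2, 4, 8, 16, 32 → 64 (×2 each step).
Returns — −11 each step: 56, 45, 34, 23, 12 → 1.
Putting it together: 64 orders, 1 returns.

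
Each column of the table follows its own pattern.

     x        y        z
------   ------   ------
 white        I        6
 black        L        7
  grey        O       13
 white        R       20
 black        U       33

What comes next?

grey  X  53

Column x: white, black, grey, white, black → grey (repeats white → black → grey).
Column y: letters move forward 3 places in the alphabet; I, L, O, R, U → X.
Column z — each term is the sum of the two before it: 6, 7, 13, 20, 33 → 53.
Combining the parts gives grey  X  53.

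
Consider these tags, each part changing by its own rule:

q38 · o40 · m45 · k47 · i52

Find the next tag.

Letter: letters move back 2 places in the alphabet; q, o, m, k, i → g.
Second component — alternating steps +2, +5, +2, +5, …: 38, 40, 45, 47, 52 → 54.
So the next tag is g54.

g54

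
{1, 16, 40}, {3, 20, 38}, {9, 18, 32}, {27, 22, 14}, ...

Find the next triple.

{81, 20, -40}

First part — ×3 each step: 1, 3, 9, 27 → 81.
Second part: alternating steps +4, −2, +4, −2, …; 16, 20, 18, 22 → 20.
Third part — together with the first part always sums to 41: 40, 38, 32, 14 → -40.
Combining the parts gives {81, 20, -40}.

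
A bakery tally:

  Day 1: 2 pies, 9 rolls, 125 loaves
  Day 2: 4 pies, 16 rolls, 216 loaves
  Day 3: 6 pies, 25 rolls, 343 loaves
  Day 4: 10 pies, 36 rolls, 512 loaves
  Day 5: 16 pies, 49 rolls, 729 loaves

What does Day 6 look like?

26 pies, 64 rolls, 1000 loaves

For the pies, each term is the sum of the two before it: 2, 4, 6, 10, 16 → 26.
Rolls goes 9, 16, 25, 36, 49 → 64 (perfect squares: 3², 4², 5², …).
For the loaves, perfect cubes: 5³, 6³, 7³, …: 125, 216, 343, 512, 729 → 1000.
Combining the parts gives 26 pies, 64 rolls, 1000 loaves.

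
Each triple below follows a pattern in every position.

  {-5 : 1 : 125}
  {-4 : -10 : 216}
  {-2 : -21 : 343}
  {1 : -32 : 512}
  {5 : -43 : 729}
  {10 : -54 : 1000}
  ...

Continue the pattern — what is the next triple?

First value — differences are 1, 2, 3, … (increasing by 1 each time): -5, -4, -2, 1, 5, 10 → 16.
Second value — −11 each step: 1, -10, -21, -32, -43, -54 → -65.
Third value — perfect cubes: 5³, 6³, 7³, …: 125, 216, 343, 512, 729, 1000 → 1331.
So the next triple is {16 : -65 : 1331}.

{16 : -65 : 1331}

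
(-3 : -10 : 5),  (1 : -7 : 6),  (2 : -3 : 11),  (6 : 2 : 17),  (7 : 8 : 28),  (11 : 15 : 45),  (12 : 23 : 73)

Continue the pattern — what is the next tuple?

First component: -3, 1, 2, 6, 7, 11, 12 → 16 (alternating steps +4, +1, +4, +1, …).
Second component goes -10, -7, -3, 2, 8, 15, 23 → 32 (differences are 3, 4, 5, … (increasing by 1 each time)).
Third component goes 5, 6, 11, 17, 28, 45, 73 → 118 (each term is the sum of the two before it).
Combining the parts gives (16 : 32 : 118).

(16 : 32 : 118)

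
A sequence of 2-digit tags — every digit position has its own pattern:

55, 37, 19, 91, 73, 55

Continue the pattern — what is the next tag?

37

First digit: −2 each step, mod 10; 5, 3, 1, 9, 7, 5 → 3.
Second digit — +2 each step, mod 10: 5, 7, 9, 1, 3, 5 → 7.
Putting it together: 37.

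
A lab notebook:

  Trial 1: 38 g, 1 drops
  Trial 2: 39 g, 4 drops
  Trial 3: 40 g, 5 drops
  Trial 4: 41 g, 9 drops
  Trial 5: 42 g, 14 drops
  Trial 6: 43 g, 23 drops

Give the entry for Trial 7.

44 g, 37 drops

G: 38, 39, 40, 41, 42, 43 → 44 (+1 each step).
Drops goes 1, 4, 5, 9, 14, 23 → 37 (each term is the sum of the two before it).
Combining the parts gives 44 g, 37 drops.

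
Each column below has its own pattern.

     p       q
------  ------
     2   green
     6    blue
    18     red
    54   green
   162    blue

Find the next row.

Column p: ×3 each step, so 2, 6, 18, 54, 162 → 486.
Column q: repeats green → blue → red; green, blue, red, green, blue → red.
Putting it together: 486  red.

486  red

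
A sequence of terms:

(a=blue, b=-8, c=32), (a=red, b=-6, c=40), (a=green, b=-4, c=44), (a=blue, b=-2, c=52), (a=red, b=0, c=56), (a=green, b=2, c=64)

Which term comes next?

(a=blue, b=4, c=68)

For the a, repeats blue → red → green: blue, red, green, blue, red, green → blue.
B: +2 each step, so -8, -6, -4, -2, 0, 2 → 4.
For the c, alternating steps +8, +4, +8, +4, …: 32, 40, 44, 52, 56, 64 → 68.
So the next term is (a=blue, b=4, c=68).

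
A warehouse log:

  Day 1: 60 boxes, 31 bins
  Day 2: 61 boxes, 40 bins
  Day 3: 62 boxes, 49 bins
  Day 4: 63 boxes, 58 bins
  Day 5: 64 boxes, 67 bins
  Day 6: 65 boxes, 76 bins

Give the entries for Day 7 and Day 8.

66 boxes, 85 bins; 67 boxes, 94 bins

Boxes: +1 each step; 60, 61, 62, 63, 64, 65 → 66 → 67.
Bins: +9 each step; 31, 40, 49, 58, 67, 76 → 85 → 94.
Putting the parts together: 66 boxes, 85 bins and then 67 boxes, 94 bins.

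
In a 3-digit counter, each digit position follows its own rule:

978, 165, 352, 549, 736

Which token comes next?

First digit: +2 each step, mod 10; 9, 1, 3, 5, 7 → 9.
Second digit: −1 each step, mod 10, so 7, 6, 5, 4, 3 → 2.
For the third digit, −3 each step, mod 10: 8, 5, 2, 9, 6 → 3.
So the next token is 923.

923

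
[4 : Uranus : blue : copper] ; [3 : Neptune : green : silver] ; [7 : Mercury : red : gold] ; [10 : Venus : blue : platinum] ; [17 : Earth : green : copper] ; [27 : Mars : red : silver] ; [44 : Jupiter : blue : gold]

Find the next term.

[71 : Saturn : green : platinum]

First component: each term is the sum of the two before it, so 4, 3, 7, 10, 17, 27, 44 → 71.
Planet — runs through the planets Mercury→Neptune: Uranus, Neptune, Mercury, Venus, Earth, Mars, Jupiter → Saturn.
Colour: repeats blue → green → red; blue, green, red, blue, green, red, blue → green.
Metal: repeats copper → silver → gold → platinum; copper, silver, gold, platinum, copper, silver, gold → platinum.
Combining the parts gives [71 : Saturn : green : platinum].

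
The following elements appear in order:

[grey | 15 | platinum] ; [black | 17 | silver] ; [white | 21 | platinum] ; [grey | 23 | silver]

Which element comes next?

[black | 27 | platinum]

Shade: repeats grey → black → white; grey, black, white, grey → black.
Second slot: alternating steps +2, +4, +2, +4, …; 15, 17, 21, 23 → 27.
Metal — alternates platinum ↔ silver: platinum, silver, platinum, silver → platinum.
Combining the parts gives [black | 27 | platinum].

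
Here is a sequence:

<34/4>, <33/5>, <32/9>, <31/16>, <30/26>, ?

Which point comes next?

<29/39>

First component goes 34, 33, 32, 31, 30 → 29 (−1 each step).
Second component — differences are 1, 4, 7, … (increasing by 3 each time): 4, 5, 9, 16, 26 → 39.
Putting it together: <29/39>.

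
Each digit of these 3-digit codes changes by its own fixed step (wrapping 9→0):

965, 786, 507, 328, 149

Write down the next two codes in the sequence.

First digit: −2 each step, mod 10; 9, 7, 5, 3, 1 → 9 → 7.
Second digit: +2 each step, mod 10; 6, 8, 0, 2, 4 → 6 → 8.
For the third digit, +1 each step, mod 10: 5, 6, 7, 8, 9 → 0 → 1.
So the next two codes are 960 and 781.

960, 781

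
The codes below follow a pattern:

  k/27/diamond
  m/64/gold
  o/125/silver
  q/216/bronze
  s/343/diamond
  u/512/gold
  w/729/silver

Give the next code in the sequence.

y/1000/bronze

Letter: letters move forward 2 places in the alphabet; k, m, o, q, s, u, w → y.
Second component — perfect cubes: 3³, 4³, 5³, …: 27, 64, 125, 216, 343, 512, 729 → 1000.
Rank: diamond, gold, silver, bronze, diamond, gold, silver → bronze (repeats diamond → gold → silver → bronze).
Putting it together: y/1000/bronze.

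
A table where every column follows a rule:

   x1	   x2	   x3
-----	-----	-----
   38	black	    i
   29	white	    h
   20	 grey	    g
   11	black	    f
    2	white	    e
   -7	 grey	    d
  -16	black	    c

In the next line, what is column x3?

Column x3: letters move back 1 place in the alphabet, so i, h, g, f, e, d, c → b.

b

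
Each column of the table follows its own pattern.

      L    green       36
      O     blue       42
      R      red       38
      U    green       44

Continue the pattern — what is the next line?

Letter: L, O, R, U → X (letters move forward 3 places in the alphabet).
Colour: green, blue, red, green → blue (repeats green → blue → red).
Third component: alternating steps +6, −4, +6, −4, …, so 36, 42, 38, 44 → 40.
Combining the parts gives X  blue  40.

X  blue  40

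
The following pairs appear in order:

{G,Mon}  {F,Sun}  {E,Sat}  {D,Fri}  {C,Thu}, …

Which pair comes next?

{B,Wed}

For the letter, letters move back 1 place in the alphabet: G, F, E, D, C → B.
For the day, runs backward through the weekdays Mon→Sun: Mon, Sun, Sat, Fri, Thu → Wed.
So the next pair is {B,Wed}.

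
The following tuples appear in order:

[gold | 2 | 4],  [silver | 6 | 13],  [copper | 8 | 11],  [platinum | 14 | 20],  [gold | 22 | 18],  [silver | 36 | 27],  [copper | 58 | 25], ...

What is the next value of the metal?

Metal — repeats gold → silver → copper → platinum: gold, silver, copper, platinum, gold, silver, copper → platinum.

platinum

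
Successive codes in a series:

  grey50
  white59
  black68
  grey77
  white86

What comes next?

black95

Shade goes grey, white, black, grey, white → black (repeats grey → white → black).
Second component: +9 each step, so 50, 59, 68, 77, 86 → 95.
So the next code is black95.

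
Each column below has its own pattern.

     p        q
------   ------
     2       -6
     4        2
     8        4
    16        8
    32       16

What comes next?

64  32

Column p — ×2 each step: 2, 4, 8, 16, 32 → 64.
Column q: always the previous value of the column p; -6, 2, 4, 8, 16 → 32.
Combining the parts gives 64  32.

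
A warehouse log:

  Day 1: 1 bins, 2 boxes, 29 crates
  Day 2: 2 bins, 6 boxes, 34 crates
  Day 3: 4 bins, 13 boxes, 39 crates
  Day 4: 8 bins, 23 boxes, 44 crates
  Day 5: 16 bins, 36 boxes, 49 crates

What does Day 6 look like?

Bins goes 1, 2, 4, 8, 16 → 32 (×2 each step).
Boxes goes 2, 6, 13, 23, 36 → 52 (differences are 4, 7, 10, … (increasing by 3 each time)).
Crates: +5 each step, so 29, 34, 39, 44, 49 → 54.
Putting it together: 32 bins, 52 boxes, 54 crates.

32 bins, 52 boxes, 54 crates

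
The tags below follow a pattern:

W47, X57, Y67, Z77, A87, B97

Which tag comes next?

Letter: letters move forward 1 place in the alphabet, wrapping Z→A, so W, X, Y, Z, A, B → C.
Second component goes 47, 57, 67, 77, 87, 97 → 107 (+10 each step).
Putting it together: C107.

C107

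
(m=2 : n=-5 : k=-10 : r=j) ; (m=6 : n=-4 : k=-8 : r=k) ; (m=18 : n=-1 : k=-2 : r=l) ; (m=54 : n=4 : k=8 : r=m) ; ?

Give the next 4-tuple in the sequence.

M: ×3 each step, so 2, 6, 18, 54 → 162.
N: differences are 1, 3, 5, … (increasing by 2 each time); -5, -4, -1, 4 → 11.
For the k, always 2 × the n: -10, -8, -2, 8 → 22.
R: letters move forward 1 place in the alphabet, so j, k, l, m → n.
Combining the parts gives (m=162 : n=11 : k=22 : r=n).

(m=162 : n=11 : k=22 : r=n)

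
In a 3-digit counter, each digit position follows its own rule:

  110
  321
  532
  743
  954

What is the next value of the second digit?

6

First digit — +2 each step, mod 10: 1, 3, 5, 7, 9 → 1.
Second digit: +1 each step, mod 10, so 1, 2, 3, 4, 5 → 6.
Third digit: +1 each step, mod 10, so 0, 1, 2, 3, 4 → 5.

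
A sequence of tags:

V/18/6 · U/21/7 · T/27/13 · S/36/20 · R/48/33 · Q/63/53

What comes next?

Letter: letters move back 1 place in the alphabet; V, U, T, S, R, Q → P.
Second component — differences are 3, 6, 9, … (increasing by 3 each time): 18, 21, 27, 36, 48, 63 → 81.
Third component: 6, 7, 13, 20, 33, 53 → 86 (each term is the sum of the two before it).
Putting it together: P/81/86.

P/81/86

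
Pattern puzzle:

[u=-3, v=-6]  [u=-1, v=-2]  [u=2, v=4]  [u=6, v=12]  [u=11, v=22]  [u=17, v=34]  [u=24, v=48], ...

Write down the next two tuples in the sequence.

[u=32, v=64], [u=41, v=82]

U: -3, -1, 2, 6, 11, 17, 24 → 32 → 41 (differences are 2, 3, 4, … (increasing by 1 each time)).
V: always 2 × the u; -6, -2, 4, 12, 22, 34, 48 → 64 → 82.
So the next two tuples are [u=32, v=64] and [u=41, v=82].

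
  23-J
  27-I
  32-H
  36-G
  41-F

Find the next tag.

First component goes 23, 27, 32, 36, 41 → 45 (alternating steps +4, +5, +4, +5, …).
Letter: J, I, H, G, F → E (letters move back 1 place in the alphabet).
Combining the parts gives 45-E.

45-E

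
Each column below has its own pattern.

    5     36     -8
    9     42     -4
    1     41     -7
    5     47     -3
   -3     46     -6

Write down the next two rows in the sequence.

1  52  -2; -7  51  -5

First component — alternating steps +4, −8, +4, −8, …: 5, 9, 1, 5, -3 → 1 → -7.
Second component: 36, 42, 41, 47, 46 → 52 → 51 (alternating steps +6, −1, +6, −1, …).
Third component: -8, -4, -7, -3, -6 → -2 → -5 (alternating steps +4, −3, +4, −3, …).
Putting the parts together: 1  52  -2 and then -7  51  -5.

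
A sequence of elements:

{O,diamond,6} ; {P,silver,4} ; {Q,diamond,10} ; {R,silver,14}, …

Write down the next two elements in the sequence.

Letter goes O, P, Q, R → S → T (letters move forward 1 place in the alphabet).
Rank: alternates diamond ↔ silver, so diamond, silver, diamond, silver → diamond → silver.
Third coordinate: each term is the sum of the two before it; 6, 4, 10, 14 → 24 → 38.
Putting the parts together: {S,diamond,24} and then {T,silver,38}.

{S,diamond,24}, {T,silver,38}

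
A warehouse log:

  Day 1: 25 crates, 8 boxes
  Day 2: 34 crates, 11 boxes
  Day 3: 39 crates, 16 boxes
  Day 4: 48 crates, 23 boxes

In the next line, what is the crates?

Crates goes 25, 34, 39, 48 → 53 (alternating steps +9, +5, +9, +5, …).

53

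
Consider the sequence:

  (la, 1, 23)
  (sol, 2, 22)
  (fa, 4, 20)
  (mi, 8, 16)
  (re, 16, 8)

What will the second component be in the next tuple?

32

Second component: ×2 each step; 1, 2, 4, 8, 16 → 32.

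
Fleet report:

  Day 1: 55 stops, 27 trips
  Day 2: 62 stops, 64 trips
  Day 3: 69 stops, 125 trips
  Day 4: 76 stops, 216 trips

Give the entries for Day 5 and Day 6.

For the stops, +7 each step: 55, 62, 69, 76 → 83 → 90.
Trips — perfect cubes: 3³, 4³, 5³, …: 27, 64, 125, 216 → 343 → 512.
Putting the parts together: 83 stops, 343 trips and then 90 stops, 512 trips.

83 stops, 343 trips; 90 stops, 512 trips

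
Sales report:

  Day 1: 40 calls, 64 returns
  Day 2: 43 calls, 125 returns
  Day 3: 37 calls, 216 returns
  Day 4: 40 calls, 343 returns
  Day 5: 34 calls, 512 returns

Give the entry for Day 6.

37 calls, 729 returns

Calls: alternating steps +3, −6, +3, −6, …, so 40, 43, 37, 40, 34 → 37.
Returns — perfect cubes: 4³, 5³, 6³, …: 64, 125, 216, 343, 512 → 729.
Putting it together: 37 calls, 729 returns.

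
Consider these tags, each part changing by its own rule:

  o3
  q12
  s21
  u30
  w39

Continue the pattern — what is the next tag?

y48

Letter: o, q, s, u, w → y (letters move forward 2 places in the alphabet).
Second component goes 3, 12, 21, 30, 39 → 48 (+9 each step).
Combining the parts gives y48.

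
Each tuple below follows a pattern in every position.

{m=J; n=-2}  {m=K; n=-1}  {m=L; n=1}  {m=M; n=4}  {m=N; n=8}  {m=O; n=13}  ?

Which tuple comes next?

{m=P; n=19}

M: letters move forward 1 place in the alphabet, so J, K, L, M, N, O → P.
N: -2, -1, 1, 4, 8, 13 → 19 (differences are 1, 2, 3, … (increasing by 1 each time)).
So the next tuple is {m=P; n=19}.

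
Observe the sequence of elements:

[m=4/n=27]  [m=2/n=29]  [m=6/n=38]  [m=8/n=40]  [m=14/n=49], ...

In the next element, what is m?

22

M: 4, 2, 6, 8, 14 → 22 (each term is the sum of the two before it).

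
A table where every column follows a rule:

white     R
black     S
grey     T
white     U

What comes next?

black  V

Shade — repeats white → black → grey: white, black, grey, white → black.
For the letter, letters move forward 1 place in the alphabet: R, S, T, U → V.
Putting it together: black  V.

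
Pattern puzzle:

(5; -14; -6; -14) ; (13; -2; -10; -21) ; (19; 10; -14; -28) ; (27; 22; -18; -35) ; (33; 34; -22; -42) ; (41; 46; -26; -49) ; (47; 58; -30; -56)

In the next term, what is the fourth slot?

Fourth slot — −7 each step: -14, -21, -28, -35, -42, -49, -56 → -63.

-63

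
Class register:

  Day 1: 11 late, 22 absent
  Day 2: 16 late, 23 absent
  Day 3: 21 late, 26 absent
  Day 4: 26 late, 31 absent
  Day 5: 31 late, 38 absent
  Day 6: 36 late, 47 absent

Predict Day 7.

Late — +5 each step: 11, 16, 21, 26, 31, 36 → 41.
Absent: differences are 1, 3, 5, … (increasing by 2 each time), so 22, 23, 26, 31, 38, 47 → 58.
Combining the parts gives 41 late, 58 absent.

41 late, 58 absent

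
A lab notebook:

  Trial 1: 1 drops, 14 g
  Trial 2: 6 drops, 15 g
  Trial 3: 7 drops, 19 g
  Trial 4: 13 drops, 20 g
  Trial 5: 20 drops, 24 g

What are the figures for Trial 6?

33 drops, 25 g

For the drops, each term is the sum of the two before it: 1, 6, 7, 13, 20 → 33.
G: alternating steps +1, +4, +1, +4, …; 14, 15, 19, 20, 24 → 25.
Combining the parts gives 33 drops, 25 g.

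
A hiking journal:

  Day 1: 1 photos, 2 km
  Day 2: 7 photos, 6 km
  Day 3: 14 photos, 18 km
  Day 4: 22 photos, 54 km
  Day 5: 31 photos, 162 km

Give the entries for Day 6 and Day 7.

41 photos, 486 km; 52 photos, 1458 km

Photos: differences are 6, 7, 8, … (increasing by 1 each time); 1, 7, 14, 22, 31 → 41 → 52.
Km — ×3 each step: 2, 6, 18, 54, 162 → 486 → 1458.
Putting the parts together: 41 photos, 486 km and then 52 photos, 1458 km.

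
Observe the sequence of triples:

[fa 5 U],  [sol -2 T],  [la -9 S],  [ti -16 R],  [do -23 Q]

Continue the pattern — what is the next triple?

Note: runs through the solfège scale do→ti, so fa, sol, la, ti, do → re.
Second entry goes 5, -2, -9, -16, -23 → -30 (−7 each step).
Letter: U, T, S, R, Q → P (letters move back 1 place in the alphabet).
So the next triple is [re -30 P].

[re -30 P]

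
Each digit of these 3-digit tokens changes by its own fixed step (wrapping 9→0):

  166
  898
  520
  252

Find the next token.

984

First digit: −3 each step, mod 10; 1, 8, 5, 2 → 9.
Second digit: 6, 9, 2, 5 → 8 (+3 each step, mod 10).
Third digit: 6, 8, 0, 2 → 4 (+2 each step, mod 10).
So the next token is 984.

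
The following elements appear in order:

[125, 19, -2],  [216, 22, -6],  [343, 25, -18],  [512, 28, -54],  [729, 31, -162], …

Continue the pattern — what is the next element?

First slot goes 125, 216, 343, 512, 729 → 1000 (perfect cubes: 5³, 6³, 7³, …).
Second slot — +3 each step: 19, 22, 25, 28, 31 → 34.
Third slot: ×3 each step; -2, -6, -18, -54, -162 → -486.
Combining the parts gives [1000, 34, -486].

[1000, 34, -486]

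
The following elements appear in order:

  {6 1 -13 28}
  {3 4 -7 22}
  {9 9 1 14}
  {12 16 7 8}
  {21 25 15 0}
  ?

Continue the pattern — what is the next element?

First component goes 6, 3, 9, 12, 21 → 33 (each term is the sum of the two before it).
For the second component, perfect squares: 1², 2², 3², …: 1, 4, 9, 16, 25 → 36.
Third component goes -13, -7, 1, 7, 15 → 21 (alternating steps +6, +8, +6, +8, …).
Fourth component goes 28, 22, 14, 8, 0 → -6 (together with the third component always sums to 15).
So the next element is {33 36 21 -6}.

{33 36 21 -6}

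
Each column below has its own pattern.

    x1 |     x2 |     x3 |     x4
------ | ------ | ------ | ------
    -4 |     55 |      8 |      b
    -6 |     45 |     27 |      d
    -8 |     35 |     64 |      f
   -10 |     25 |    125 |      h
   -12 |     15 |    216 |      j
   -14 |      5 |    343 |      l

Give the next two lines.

Column x1 goes -4, -6, -8, -10, -12, -14 → -16 → -18 (−2 each step).
Column x2: −10 each step; 55, 45, 35, 25, 15, 5 → -5 → -15.
Column x3 goes 8, 27, 64, 125, 216, 343 → 512 → 729 (perfect cubes: 2³, 3³, 4³, …).
Column x4 goes b, d, f, h, j, l → n → p (letters move forward 2 places in the alphabet).
Putting the parts together: -16  -5  512  n and then -18  -15  729  p.

-16  -5  512  n; -18  -15  729  p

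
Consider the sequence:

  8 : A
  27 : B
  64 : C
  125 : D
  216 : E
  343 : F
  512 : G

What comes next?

729 : H

First entry: 8, 27, 64, 125, 216, 343, 512 → 729 (perfect cubes: 2³, 3³, 4³, …).
Letter goes A, B, C, D, E, F, G → H (letters move forward 1 place in the alphabet).
So the next element is 729 : H.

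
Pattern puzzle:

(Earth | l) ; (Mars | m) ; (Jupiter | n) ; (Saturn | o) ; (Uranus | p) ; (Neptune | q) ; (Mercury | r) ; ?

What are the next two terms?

(Venus | s), (Earth | t)

Planet goes Earth, Mars, Jupiter, Saturn, Uranus, Neptune, Mercury → Venus → Earth (runs through the planets Mercury→Neptune).
Letter: l, m, n, o, p, q, r → s → t (letters move forward 1 place in the alphabet).
So the next two terms are (Venus | s) and (Earth | t).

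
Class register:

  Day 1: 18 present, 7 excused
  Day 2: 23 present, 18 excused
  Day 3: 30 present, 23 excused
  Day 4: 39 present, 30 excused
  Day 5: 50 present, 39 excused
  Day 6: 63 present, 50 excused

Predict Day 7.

Present — differences are 5, 7, 9, … (increasing by 2 each time): 18, 23, 30, 39, 50, 63 → 78.
For the excused, always the previous value of the present: 7, 18, 23, 30, 39, 50 → 63.
Putting it together: 78 present, 63 excused.

78 present, 63 excused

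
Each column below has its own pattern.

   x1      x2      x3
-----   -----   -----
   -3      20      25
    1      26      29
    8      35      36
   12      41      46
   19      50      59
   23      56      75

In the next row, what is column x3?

94

Column x1 goes -3, 1, 8, 12, 19, 23 → 30 (alternating steps +4, +7, +4, +7, …).
Column x2: 20, 26, 35, 41, 50, 56 → 65 (alternating steps +6, +9, +6, +9, …).
Column x3: differences are 4, 7, 10, … (increasing by 3 each time); 25, 29, 36, 46, 59, 75 → 94.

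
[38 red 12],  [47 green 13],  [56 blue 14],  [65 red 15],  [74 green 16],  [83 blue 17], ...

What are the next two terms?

[92 red 18], [101 green 19]

First component — +9 each step: 38, 47, 56, 65, 74, 83 → 92 → 101.
Colour: repeats red → green → blue, so red, green, blue, red, green, blue → red → green.
Third component: +1 each step, so 12, 13, 14, 15, 16, 17 → 18 → 19.
Putting the parts together: [92 red 18] and then [101 green 19].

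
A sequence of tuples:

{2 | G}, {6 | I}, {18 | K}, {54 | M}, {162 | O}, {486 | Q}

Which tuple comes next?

First entry: ×3 each step, so 2, 6, 18, 54, 162, 486 → 1458.
Letter: letters move forward 2 places in the alphabet, so G, I, K, M, O, Q → S.
Combining the parts gives {1458 | S}.

{1458 | S}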